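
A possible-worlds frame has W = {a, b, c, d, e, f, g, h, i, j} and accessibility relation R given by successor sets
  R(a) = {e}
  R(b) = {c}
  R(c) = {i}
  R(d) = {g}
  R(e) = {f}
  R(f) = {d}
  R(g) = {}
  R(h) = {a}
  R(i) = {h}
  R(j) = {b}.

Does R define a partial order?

No

Reflexive: no — a is not related to itself.
Transitive: no — a R e and e R f, but not a R f.
Antisymmetric: yes — no distinct pair is related both ways.
So R is not a partial order.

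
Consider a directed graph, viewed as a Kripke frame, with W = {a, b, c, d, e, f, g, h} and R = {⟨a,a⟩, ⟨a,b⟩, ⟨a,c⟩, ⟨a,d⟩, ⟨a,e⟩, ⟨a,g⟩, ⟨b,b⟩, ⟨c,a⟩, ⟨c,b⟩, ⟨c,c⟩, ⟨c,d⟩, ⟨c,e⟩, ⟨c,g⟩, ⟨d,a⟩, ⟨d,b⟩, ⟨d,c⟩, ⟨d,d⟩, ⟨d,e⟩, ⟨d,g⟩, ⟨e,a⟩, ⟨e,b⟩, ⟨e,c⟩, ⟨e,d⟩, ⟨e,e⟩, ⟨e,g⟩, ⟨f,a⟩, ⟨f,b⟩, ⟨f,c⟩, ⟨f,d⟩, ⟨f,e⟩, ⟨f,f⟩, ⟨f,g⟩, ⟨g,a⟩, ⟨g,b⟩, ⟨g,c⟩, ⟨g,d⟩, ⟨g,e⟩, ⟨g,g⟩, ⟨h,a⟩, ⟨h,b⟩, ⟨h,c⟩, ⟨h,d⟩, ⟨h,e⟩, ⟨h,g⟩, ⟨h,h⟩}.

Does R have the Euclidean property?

Euclidean: no — a R b and a R c, but not b R c.

No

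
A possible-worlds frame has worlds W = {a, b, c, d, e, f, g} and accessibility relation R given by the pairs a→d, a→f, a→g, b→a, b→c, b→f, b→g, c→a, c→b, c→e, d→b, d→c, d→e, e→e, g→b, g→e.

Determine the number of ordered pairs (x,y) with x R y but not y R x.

11

Enumerating: (a,d), (a,f), (a,g), (b,a), (b,f), (c,a), (c,e), (d,b), (d,c), (d,e), (g,e).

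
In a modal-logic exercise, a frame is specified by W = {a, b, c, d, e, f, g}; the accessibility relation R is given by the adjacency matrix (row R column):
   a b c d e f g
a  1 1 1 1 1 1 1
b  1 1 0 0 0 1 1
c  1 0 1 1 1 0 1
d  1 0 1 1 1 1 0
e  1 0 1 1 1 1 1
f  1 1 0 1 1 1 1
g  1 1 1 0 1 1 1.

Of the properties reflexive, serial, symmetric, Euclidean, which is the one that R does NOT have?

Reflexive: yes — every world is R-related to itself.
Serial: yes — every world has a successor (e.g. a R a).
Symmetric: yes — every pair in R has its reverse in R.
Euclidean: no — a R b and a R c, but not b R c.
Only Euclidean fails.

Euclidean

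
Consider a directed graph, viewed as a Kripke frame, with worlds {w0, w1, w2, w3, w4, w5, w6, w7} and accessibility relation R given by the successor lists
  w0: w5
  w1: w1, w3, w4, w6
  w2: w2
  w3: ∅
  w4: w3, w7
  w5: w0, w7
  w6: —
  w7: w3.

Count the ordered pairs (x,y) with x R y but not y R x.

7

Enumerating: (w1,w3), (w1,w4), (w1,w6), (w4,w3), (w4,w7), (w5,w7), (w7,w3).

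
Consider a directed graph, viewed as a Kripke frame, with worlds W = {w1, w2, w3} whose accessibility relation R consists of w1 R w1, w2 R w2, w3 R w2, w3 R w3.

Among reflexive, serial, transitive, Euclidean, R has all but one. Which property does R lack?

Euclidean

Reflexive: yes — every world is R-related to itself.
Serial: yes — every world has a successor (e.g. w1 R w1).
Transitive: yes — every two-step R-path is closed by a direct edge.
Euclidean: no — w3 R w2 and w3 R w3, but not w2 R w3.
Only Euclidean fails.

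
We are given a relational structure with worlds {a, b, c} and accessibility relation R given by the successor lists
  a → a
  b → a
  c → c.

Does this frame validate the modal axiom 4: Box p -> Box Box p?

Yes

Axiom 4 corresponds to the accessibility relation being transitive.
Transitive: yes — every two-step R-path is closed by a direct edge.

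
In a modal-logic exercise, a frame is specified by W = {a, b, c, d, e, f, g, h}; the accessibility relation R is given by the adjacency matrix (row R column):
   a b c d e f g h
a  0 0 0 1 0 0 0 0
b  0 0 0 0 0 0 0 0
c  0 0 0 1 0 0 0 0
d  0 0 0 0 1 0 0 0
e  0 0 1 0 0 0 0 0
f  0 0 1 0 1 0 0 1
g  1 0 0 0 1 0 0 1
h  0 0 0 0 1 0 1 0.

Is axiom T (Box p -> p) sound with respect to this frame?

No

Axiom T corresponds to the accessibility relation being reflexive.
Reflexive: no — a is not related to itself.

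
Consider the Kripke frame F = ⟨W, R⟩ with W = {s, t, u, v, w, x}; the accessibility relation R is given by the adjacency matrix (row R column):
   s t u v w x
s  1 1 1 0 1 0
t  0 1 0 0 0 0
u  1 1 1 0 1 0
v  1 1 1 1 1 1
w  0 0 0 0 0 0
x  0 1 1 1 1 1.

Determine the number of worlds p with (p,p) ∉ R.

1

Enumerating: w.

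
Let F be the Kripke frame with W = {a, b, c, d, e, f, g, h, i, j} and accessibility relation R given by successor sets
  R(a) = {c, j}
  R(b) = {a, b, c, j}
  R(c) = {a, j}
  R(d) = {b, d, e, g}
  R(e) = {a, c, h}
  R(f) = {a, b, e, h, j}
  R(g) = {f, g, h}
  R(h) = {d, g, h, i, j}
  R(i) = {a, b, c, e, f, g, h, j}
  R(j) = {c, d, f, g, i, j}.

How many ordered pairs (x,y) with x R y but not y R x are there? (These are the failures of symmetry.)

Enumerating: (a,j), (b,a), (b,c), (b,j), (d,b), (d,e), (d,g), (e,a), (e,c), (e,h), (f,a), (f,b), … and 13 more.
Total: 25.

25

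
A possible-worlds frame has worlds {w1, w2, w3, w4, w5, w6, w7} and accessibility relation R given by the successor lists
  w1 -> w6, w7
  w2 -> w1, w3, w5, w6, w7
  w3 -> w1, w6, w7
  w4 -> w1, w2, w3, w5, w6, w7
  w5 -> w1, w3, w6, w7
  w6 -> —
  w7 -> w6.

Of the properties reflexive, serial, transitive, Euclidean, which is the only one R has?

transitive

Reflexive: no — w1 is not related to itself.
Serial: no — w6 has no R-successor.
Transitive: yes — every two-step R-path is closed by a direct edge.
Euclidean: no — w1 R w6 and w1 R w7, but not w6 R w7.
Only transitive holds.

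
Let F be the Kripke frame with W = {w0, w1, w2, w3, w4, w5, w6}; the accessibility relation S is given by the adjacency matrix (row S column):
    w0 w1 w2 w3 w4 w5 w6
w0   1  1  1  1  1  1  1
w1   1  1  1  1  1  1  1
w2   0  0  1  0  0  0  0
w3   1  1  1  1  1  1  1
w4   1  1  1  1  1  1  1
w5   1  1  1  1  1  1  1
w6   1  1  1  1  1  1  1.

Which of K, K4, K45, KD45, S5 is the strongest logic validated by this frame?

K4

Transitive (axiom 4): yes — every two-step S-path is closed by a direct edge.
Euclidean (axiom 5): no — w0 S w2 and w0 S w1, but not w2 S w1.
Serial (axiom D): yes — every world has a successor (e.g. w0 S w0).
Reflexive (axiom T): yes — every world is S-related to itself.
So F validates K, K4; K45 would additionally require S to be Euclidean. The strongest is K4.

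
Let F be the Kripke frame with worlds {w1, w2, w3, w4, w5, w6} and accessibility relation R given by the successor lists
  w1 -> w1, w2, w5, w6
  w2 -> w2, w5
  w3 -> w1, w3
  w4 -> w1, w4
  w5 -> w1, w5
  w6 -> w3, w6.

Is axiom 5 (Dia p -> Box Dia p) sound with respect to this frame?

The schema 5 characterises exactly the Euclidean frames.
Euclidean: no — w1 R w2 and w1 R w6, but not w2 R w6.

No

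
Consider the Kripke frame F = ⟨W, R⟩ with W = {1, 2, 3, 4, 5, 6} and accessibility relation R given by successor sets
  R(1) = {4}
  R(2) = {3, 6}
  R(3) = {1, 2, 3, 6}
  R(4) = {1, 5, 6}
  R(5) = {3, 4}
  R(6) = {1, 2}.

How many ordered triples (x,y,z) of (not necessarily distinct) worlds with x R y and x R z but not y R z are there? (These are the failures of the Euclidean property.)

26

Enumerating: (1,4,4), (2,6,3), (2,6,6), (3,1,1), (3,1,2), (3,1,3), (3,1,6), (3,2,1), (3,2,2), (3,6,3), (3,6,6), (4,1,1), … and 14 more.
Total: 26.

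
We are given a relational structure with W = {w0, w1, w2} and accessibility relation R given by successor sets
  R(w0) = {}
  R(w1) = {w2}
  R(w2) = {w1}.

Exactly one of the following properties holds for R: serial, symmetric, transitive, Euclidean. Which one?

symmetric

Serial: no — w0 has no R-successor.
Symmetric: yes — every pair in R has its reverse in R.
Transitive: no — w1 R w2 and w2 R w1, but not w1 R w1.
Euclidean: no — w1 R w2 and w1 R w2, but not w2 R w2.
Only symmetric holds.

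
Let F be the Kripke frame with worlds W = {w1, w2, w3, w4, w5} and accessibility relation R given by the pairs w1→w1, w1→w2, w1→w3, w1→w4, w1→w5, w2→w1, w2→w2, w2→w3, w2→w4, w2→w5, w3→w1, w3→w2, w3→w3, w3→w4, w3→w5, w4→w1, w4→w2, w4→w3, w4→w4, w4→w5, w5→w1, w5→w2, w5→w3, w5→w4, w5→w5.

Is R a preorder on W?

Yes

Reflexive: yes — every world is R-related to itself.
Transitive: yes — every two-step R-path is closed by a direct edge.
So R is a preorder.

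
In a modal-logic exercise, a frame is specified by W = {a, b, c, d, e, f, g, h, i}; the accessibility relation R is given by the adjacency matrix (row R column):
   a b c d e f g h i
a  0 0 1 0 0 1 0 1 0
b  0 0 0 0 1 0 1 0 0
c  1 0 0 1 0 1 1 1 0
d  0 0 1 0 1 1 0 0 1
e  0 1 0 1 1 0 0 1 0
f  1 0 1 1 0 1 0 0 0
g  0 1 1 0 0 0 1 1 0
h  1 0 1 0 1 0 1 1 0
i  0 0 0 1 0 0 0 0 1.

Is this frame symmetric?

Yes

Symmetric: yes — every pair in R has its reverse in R.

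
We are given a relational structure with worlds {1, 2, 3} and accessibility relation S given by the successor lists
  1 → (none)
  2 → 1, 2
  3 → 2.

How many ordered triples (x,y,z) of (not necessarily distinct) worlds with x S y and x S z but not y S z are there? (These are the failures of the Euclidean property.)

Enumerating: (2,1,1), (2,1,2).

2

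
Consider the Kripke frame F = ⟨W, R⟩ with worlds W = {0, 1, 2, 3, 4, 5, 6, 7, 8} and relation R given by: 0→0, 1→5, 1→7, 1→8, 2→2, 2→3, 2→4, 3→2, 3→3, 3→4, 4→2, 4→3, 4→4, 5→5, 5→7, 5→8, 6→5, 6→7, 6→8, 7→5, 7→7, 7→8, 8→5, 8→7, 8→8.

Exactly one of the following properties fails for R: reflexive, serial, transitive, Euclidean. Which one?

Reflexive: no — 1 is not related to itself.
Serial: yes — every world has a successor (e.g. 0 R 0).
Transitive: yes — every two-step R-path is closed by a direct edge.
Euclidean: yes — any two successors of a common world are R-related.
Only reflexive fails.

reflexive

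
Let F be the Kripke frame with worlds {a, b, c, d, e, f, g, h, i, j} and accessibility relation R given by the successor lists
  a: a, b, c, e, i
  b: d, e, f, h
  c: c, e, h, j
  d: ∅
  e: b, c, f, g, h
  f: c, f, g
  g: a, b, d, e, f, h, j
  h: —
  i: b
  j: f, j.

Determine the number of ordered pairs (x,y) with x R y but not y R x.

19

Enumerating: (a,b), (a,c), (a,e), (a,i), (b,d), (b,f), (b,h), (c,h), (c,j), (e,f), (e,h), (f,c), … and 7 more.
Total: 19.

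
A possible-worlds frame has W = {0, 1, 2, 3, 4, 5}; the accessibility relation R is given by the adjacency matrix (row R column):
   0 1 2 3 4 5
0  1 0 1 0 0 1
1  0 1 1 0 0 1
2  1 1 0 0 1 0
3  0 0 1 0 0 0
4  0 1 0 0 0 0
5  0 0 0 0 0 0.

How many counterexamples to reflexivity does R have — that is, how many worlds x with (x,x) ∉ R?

Enumerating: 2, 3, 4, 5.

4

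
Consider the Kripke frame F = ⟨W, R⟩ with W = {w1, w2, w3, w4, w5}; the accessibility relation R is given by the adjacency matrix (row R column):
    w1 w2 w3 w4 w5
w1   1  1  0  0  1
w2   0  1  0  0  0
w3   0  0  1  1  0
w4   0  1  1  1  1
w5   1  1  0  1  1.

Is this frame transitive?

Transitive: no — w1 R w5 and w5 R w4, but not w1 R w4.

No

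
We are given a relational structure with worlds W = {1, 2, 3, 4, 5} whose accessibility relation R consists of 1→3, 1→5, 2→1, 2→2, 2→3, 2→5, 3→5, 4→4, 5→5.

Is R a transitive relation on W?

Yes

Transitive: yes — every two-step R-path is closed by a direct edge.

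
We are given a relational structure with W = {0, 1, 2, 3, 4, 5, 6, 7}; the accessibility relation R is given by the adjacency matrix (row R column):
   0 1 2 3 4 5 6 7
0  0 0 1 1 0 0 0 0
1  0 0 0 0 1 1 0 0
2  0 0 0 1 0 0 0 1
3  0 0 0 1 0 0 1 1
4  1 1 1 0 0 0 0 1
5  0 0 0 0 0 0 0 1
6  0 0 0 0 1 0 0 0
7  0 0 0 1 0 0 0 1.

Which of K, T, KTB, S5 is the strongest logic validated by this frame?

K

Reflexive (axiom T): no — 0 is not related to itself.
Symmetric (axiom B): no — 0 R 2 but not 2 R 0.
Euclidean (axiom 5): no — 0 R 3 and 0 R 2, but not 3 R 2.
So F validates K; T would additionally require R to be reflexive. The strongest is K.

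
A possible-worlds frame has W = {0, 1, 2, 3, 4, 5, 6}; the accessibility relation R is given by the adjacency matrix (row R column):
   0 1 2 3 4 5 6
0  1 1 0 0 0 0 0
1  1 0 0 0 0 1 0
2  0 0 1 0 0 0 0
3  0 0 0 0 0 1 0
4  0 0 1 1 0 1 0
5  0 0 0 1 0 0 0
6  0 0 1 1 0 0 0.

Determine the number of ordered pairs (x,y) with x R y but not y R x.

Enumerating: (1,5), (4,2), (4,3), (4,5), (6,2), (6,3).

6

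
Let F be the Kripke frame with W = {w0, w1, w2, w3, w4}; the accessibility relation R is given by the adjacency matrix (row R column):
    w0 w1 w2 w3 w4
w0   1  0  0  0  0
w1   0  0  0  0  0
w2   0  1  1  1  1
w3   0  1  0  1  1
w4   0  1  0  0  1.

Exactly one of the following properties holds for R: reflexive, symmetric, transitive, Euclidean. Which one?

transitive

Reflexive: no — w1 is not related to itself.
Symmetric: no — w2 R w1 but not w1 R w2.
Transitive: yes — every two-step R-path is closed by a direct edge.
Euclidean: no — w2 R w1 and w2 R w3, but not w1 R w3.
Only transitive holds.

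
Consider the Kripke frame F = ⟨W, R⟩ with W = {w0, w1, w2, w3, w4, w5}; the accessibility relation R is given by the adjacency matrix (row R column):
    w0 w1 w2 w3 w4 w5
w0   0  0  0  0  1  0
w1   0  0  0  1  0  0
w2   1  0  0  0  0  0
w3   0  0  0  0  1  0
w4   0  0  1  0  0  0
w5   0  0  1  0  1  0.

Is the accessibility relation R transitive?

No

Transitive: no — w0 R w4 and w4 R w2, but not w0 R w2.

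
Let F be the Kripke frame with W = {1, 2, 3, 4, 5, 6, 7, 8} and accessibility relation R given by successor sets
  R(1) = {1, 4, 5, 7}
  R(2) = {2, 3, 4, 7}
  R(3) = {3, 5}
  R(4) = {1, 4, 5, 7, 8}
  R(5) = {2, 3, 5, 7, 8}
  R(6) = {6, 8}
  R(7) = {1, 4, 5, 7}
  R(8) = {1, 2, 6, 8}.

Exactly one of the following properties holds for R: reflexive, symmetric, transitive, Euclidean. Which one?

Reflexive: yes — every world is R-related to itself.
Symmetric: no — 1 R 5 but not 5 R 1.
Transitive: no — 1 R 4 and 4 R 8, but not 1 R 8.
Euclidean: no — 1 R 5 and 1 R 4, but not 5 R 4.
Only reflexive holds.

reflexive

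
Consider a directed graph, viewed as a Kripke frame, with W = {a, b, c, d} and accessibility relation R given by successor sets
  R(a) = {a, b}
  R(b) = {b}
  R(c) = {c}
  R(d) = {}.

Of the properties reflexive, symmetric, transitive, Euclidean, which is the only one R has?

Reflexive: no — d is not related to itself.
Symmetric: no — a R b but not b R a.
Transitive: yes — every two-step R-path is closed by a direct edge.
Euclidean: no — a R b and a R a, but not b R a.
Only transitive holds.

transitive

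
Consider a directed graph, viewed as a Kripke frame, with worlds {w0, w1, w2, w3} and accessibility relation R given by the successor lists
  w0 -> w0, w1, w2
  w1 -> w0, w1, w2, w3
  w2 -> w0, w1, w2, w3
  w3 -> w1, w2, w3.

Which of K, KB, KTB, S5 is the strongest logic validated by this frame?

Symmetric (axiom B): yes — every pair in R has its reverse in R.
Reflexive (axiom T): yes — every world is R-related to itself.
Euclidean (axiom 5): no — w1 R w0 and w1 R w3, but not w0 R w3.
So F validates K, KB, KTB; S5 would additionally require R to be Euclidean. The strongest is KTB.

KTB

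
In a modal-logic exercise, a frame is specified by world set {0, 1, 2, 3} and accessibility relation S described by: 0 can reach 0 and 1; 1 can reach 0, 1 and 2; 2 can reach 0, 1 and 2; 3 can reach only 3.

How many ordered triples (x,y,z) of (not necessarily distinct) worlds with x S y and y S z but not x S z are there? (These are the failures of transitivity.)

Enumerating: (0,1,2).

1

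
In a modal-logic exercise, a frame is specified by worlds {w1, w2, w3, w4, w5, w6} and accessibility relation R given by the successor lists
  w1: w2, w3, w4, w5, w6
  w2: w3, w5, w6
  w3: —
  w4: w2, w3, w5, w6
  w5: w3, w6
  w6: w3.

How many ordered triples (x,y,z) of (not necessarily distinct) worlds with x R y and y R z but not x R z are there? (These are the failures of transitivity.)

R is transitive; there are no such tuples.

0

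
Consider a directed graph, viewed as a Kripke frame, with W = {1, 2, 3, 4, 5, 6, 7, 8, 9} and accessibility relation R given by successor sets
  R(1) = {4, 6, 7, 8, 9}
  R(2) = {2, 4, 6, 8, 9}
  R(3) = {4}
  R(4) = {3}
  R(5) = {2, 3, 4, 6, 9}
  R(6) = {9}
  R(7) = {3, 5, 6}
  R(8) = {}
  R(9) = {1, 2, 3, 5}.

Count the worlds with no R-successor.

1

Enumerating: 8.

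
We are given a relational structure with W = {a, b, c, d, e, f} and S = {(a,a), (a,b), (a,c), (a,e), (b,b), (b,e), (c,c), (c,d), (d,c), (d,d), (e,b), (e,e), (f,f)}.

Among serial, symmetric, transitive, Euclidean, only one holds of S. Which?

Serial: yes — every world has a successor (e.g. a S a).
Symmetric: no — a S b but not b S a.
Transitive: no — a S c and c S d, but not a S d.
Euclidean: no — a S b and a S c, but not b S c.
Only serial holds.

serial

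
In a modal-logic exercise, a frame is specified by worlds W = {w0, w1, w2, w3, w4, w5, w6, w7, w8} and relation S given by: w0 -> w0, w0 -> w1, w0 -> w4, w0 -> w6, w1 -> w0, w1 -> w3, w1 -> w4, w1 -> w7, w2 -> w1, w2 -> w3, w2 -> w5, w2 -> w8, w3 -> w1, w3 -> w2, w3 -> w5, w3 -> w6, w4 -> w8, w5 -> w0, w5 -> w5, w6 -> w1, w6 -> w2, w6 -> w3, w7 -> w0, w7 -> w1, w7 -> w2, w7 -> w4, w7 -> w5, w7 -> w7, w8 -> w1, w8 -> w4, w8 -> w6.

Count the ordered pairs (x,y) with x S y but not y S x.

Enumerating: (w0,w4), (w0,w6), (w1,w4), (w2,w1), (w2,w5), (w2,w8), (w3,w5), (w5,w0), (w6,w1), (w6,w2), (w7,w0), (w7,w2), (w7,w4), (w7,w5), (w8,w1), (w8,w6).

16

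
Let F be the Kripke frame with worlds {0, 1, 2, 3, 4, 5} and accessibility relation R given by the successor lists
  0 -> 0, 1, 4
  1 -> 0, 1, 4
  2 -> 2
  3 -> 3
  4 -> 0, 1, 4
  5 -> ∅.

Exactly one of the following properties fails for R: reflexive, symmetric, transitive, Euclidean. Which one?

Reflexive: no — 5 is not related to itself.
Symmetric: yes — every pair in R has its reverse in R.
Transitive: yes — every two-step R-path is closed by a direct edge.
Euclidean: yes — any two successors of a common world are R-related.
Only reflexive fails.

reflexive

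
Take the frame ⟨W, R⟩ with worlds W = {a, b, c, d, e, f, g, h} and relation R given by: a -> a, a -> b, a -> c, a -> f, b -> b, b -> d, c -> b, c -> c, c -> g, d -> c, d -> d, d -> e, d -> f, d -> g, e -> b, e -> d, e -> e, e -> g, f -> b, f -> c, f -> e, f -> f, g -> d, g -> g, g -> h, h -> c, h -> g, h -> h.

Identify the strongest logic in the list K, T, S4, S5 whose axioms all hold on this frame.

Reflexive (axiom T): yes — every world is R-related to itself.
Transitive (axiom 4): no — a R b and b R d, but not a R d.
Euclidean (axiom 5): no — a R b and a R c, but not b R c.
So F validates K, T; S4 would additionally require R to be transitive. The strongest is T.

T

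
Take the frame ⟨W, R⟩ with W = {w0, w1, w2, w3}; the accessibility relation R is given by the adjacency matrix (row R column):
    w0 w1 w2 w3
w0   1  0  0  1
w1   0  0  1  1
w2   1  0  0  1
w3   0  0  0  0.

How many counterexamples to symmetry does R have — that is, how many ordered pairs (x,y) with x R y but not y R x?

Enumerating: (w0,w3), (w1,w2), (w1,w3), (w2,w0), (w2,w3).

5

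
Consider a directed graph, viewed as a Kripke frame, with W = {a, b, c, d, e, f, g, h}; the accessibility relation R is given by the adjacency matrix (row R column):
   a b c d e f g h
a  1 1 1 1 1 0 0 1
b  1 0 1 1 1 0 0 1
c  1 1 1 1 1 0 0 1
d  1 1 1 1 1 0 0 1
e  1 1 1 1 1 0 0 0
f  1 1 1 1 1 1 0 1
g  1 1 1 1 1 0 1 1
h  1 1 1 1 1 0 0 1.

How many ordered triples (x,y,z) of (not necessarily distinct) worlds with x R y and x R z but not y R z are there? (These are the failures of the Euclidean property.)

26

Enumerating: (a,b,b), (a,e,h), (b,e,h), (c,b,b), (c,e,h), (d,b,b), (d,e,h), (e,b,b), (f,a,f), (f,b,b), (f,b,f), (f,c,f), … and 14 more.
Total: 26.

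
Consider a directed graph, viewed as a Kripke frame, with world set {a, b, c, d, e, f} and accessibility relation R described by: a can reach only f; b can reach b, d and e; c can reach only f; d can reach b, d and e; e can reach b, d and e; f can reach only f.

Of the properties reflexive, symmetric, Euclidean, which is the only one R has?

Reflexive: no — a is not related to itself.
Symmetric: no — a R f but not f R a.
Euclidean: yes — any two successors of a common world are R-related.
Only Euclidean holds.

Euclidean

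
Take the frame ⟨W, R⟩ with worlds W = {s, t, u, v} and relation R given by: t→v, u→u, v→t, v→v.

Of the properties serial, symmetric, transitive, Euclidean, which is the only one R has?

Serial: no — s has no R-successor.
Symmetric: yes — every pair in R has its reverse in R.
Transitive: no — t R v and v R t, but not t R t.
Euclidean: no — v R t and v R t, but not t R t.
Only symmetric holds.

symmetric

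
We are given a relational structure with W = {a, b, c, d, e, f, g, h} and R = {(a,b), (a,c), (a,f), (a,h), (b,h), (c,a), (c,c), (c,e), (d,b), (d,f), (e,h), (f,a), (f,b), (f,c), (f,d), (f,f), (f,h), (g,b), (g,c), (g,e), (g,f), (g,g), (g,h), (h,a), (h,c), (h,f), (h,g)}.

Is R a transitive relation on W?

Transitive: no — a R c and c R e, but not a R e.

No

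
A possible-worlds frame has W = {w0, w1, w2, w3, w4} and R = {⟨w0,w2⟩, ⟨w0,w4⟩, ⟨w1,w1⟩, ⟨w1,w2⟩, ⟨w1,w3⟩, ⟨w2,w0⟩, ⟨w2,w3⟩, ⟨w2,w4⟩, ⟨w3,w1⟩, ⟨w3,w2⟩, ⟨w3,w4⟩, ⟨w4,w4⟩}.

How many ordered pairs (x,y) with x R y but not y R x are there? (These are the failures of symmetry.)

4

Enumerating: (w0,w4), (w1,w2), (w2,w4), (w3,w4).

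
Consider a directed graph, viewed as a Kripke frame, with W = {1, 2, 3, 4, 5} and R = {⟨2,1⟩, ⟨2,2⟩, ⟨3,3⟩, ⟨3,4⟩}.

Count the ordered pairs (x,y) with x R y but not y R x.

2

Enumerating: (2,1), (3,4).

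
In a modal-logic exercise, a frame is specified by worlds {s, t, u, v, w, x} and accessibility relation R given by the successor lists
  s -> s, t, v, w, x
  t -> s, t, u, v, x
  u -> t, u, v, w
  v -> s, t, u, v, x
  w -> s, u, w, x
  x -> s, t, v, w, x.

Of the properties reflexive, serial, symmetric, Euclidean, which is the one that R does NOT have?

Euclidean

Reflexive: yes — every world is R-related to itself.
Serial: yes — every world has a successor (e.g. s R s).
Symmetric: yes — every pair in R has its reverse in R.
Euclidean: no — s R t and s R w, but not t R w.
Only Euclidean fails.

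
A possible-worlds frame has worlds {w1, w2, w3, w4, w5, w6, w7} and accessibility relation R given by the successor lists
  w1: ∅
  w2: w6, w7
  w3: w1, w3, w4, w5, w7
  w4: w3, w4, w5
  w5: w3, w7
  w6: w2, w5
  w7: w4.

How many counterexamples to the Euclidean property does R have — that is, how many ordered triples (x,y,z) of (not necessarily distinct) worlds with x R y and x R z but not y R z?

26

Enumerating: (w2,w6,w6), (w2,w6,w7), (w2,w7,w6), (w2,w7,w7), (w3,w1,w1), (w3,w1,w3), (w3,w1,w4), (w3,w1,w5), (w3,w1,w7), (w3,w4,w1), (w3,w4,w7), (w3,w5,w1), … and 14 more.
Total: 26.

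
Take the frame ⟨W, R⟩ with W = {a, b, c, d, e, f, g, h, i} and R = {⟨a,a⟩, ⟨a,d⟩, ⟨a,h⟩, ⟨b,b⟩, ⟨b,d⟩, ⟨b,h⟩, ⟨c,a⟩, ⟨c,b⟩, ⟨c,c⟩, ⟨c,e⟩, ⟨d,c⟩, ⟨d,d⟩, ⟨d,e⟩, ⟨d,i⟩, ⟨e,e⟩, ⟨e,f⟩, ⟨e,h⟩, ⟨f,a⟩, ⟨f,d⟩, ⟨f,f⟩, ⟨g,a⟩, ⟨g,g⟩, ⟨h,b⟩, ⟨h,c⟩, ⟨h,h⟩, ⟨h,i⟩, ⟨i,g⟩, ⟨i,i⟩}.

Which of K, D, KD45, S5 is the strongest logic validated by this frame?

D

Serial (axiom D): yes — every world has a successor (e.g. a R a).
Euclidean (axiom 5): no — a R d and a R h, but not d R h.
Transitive (axiom 4): no — a R d and d R c, but not a R c.
Reflexive (axiom T): yes — every world is R-related to itself.
So F validates K, D; KD45 would additionally require R to be Euclidean and transitive. The strongest is D.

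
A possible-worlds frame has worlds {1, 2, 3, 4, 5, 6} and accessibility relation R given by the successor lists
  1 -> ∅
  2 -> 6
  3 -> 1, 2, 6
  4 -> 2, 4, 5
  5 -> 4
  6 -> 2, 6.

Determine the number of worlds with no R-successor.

1

Enumerating: 1.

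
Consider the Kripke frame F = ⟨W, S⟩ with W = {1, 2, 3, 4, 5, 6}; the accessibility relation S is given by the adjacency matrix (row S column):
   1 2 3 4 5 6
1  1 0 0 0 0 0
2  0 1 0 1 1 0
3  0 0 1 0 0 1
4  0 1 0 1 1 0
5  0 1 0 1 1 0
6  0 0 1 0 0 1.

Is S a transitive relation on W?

Yes

Transitive: yes — every two-step S-path is closed by a direct edge.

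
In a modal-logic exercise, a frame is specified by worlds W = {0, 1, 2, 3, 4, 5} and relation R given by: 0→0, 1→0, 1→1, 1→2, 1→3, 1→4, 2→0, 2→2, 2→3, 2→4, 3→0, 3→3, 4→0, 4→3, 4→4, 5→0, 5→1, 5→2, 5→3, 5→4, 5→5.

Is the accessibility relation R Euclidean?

No

Euclidean: no — 1 R 0 and 1 R 2, but not 0 R 2.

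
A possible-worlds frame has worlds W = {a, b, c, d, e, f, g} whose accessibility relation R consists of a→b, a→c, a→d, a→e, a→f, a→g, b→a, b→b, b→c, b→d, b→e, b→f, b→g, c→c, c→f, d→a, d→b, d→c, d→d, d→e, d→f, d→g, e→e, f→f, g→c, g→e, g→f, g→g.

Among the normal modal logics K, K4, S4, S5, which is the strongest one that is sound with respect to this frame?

Transitive (axiom 4): no — a R b and b R a, but not a R a.
Reflexive (axiom T): no — a is not related to itself.
Euclidean (axiom 5): no — a R c and a R b, but not c R b.
So F validates K; K4 would additionally require R to be transitive. The strongest is K.

K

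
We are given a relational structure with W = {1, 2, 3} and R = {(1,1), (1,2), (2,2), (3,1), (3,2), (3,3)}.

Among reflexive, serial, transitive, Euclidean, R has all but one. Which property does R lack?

Euclidean

Reflexive: yes — every world is R-related to itself.
Serial: yes — every world has a successor (e.g. 1 R 1).
Transitive: yes — every two-step R-path is closed by a direct edge.
Euclidean: no — 3 R 2 and 3 R 1, but not 2 R 1.
Only Euclidean fails.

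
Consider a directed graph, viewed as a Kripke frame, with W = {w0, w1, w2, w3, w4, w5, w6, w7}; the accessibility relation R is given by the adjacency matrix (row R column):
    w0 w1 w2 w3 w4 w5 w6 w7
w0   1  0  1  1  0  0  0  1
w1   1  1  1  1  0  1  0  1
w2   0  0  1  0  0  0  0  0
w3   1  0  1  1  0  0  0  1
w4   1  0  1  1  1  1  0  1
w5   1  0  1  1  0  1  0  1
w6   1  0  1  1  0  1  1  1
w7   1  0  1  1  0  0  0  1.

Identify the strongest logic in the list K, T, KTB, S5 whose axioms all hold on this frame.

T

Reflexive (axiom T): yes — every world is R-related to itself.
Symmetric (axiom B): no — w0 R w2 but not w2 R w0.
Euclidean (axiom 5): no — w0 R w2 and w0 R w3, but not w2 R w3.
So F validates K, T; KTB would additionally require R to be symmetric. The strongest is T.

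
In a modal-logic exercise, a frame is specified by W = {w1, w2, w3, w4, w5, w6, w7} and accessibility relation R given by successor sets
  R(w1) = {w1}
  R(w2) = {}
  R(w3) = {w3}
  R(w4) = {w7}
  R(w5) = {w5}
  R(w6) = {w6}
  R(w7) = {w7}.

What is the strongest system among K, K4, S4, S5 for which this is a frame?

Transitive (axiom 4): yes — every two-step R-path is closed by a direct edge.
Reflexive (axiom T): no — w2 is not related to itself.
Euclidean (axiom 5): yes — any two successors of a common world are R-related.
So F validates K, K4; S4 would additionally require R to be reflexive. The strongest is K4.

K4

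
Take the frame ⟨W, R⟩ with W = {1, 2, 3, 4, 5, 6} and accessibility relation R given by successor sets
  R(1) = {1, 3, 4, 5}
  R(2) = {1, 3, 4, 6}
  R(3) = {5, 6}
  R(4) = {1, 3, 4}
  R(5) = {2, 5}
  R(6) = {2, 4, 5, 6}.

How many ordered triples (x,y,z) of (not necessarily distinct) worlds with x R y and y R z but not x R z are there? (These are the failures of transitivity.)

20

Enumerating: (1,3,6), (1,5,2), (2,1,5), (2,3,5), (2,6,2), (2,6,5), (3,5,2), (3,6,2), (3,6,4), (4,1,5), (4,3,5), (4,3,6), … and 8 more.
Total: 20.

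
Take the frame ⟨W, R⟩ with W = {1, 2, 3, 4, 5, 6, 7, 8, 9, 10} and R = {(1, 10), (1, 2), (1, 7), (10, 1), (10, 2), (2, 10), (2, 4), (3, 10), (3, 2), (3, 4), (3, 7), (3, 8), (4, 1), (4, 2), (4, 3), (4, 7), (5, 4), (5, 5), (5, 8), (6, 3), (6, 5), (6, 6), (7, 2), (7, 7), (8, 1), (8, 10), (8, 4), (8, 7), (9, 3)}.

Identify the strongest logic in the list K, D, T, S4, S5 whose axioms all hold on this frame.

Serial (axiom D): yes — every world has a successor (e.g. 1 R 10).
Reflexive (axiom T): no — 1 is not related to itself.
Transitive (axiom 4): no — 1 R 2 and 2 R 4, but not 1 R 4.
Euclidean (axiom 5): no — 1 R 10 and 1 R 7, but not 10 R 7.
So F validates K, D; T would additionally require R to be reflexive. The strongest is D.

D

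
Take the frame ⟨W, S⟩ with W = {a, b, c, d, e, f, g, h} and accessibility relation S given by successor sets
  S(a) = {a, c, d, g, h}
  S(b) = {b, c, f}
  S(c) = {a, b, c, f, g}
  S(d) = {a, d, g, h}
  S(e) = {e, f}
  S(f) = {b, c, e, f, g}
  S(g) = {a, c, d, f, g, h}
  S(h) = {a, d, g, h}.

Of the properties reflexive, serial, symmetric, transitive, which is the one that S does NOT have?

transitive

Reflexive: yes — every world is S-related to itself.
Serial: yes — every world has a successor (e.g. a S a).
Symmetric: yes — every pair in S has its reverse in S.
Transitive: no — a S c and c S b, but not a S b.
Only transitive fails.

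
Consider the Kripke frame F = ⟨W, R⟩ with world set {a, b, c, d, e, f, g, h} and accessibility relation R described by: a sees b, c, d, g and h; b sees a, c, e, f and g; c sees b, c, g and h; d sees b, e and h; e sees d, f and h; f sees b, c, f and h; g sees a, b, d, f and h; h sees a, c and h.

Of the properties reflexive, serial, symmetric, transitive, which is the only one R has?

serial

Reflexive: no — a is not related to itself.
Serial: yes — every world has a successor (e.g. a R b).
Symmetric: no — a R c but not c R a.
Transitive: no — a R b and b R e, but not a R e.
Only serial holds.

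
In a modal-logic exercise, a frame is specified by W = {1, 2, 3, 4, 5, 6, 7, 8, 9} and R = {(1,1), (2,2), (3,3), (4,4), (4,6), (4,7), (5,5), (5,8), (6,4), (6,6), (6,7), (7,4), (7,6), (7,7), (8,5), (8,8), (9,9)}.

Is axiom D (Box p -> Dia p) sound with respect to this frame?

Axiom D corresponds to the accessibility relation being serial.
Serial: yes — every world has a successor (e.g. 1 R 1).

Yes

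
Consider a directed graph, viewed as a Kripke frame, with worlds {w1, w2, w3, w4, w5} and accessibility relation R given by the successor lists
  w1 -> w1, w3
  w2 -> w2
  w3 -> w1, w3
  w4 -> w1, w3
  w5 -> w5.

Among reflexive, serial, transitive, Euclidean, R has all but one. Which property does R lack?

reflexive

Reflexive: no — w4 is not related to itself.
Serial: yes — every world has a successor (e.g. w1 R w1).
Transitive: yes — every two-step R-path is closed by a direct edge.
Euclidean: yes — any two successors of a common world are R-related.
Only reflexive fails.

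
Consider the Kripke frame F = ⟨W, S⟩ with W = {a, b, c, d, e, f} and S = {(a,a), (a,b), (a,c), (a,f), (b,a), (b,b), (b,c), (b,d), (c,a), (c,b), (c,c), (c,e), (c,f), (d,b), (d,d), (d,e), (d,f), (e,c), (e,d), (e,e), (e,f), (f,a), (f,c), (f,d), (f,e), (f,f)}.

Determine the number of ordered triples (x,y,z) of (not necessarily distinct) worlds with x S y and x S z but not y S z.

Enumerating: (a,b,f), (a,f,b), (b,a,d), (b,c,d), (b,d,a), (b,d,c), (c,a,e), (c,b,e), (c,b,f), (c,e,a), (c,e,b), (c,f,b), … and 12 more.
Total: 24.

24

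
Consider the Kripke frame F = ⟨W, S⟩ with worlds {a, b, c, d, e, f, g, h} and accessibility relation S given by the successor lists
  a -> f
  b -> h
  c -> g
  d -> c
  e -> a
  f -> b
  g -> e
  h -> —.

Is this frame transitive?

Transitive: no — a S f and f S b, but not a S b.

No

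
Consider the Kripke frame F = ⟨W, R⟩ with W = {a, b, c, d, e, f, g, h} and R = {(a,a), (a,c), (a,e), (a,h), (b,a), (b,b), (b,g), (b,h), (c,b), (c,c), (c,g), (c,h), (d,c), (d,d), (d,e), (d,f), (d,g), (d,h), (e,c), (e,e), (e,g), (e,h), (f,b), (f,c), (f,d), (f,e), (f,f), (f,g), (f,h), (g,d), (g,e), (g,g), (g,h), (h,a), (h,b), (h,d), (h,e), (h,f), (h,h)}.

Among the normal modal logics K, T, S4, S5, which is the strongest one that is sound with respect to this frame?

T

Reflexive (axiom T): yes — every world is R-related to itself.
Transitive (axiom 4): no — a R c and c R b, but not a R b.
Euclidean (axiom 5): no — a R c and a R e, but not c R e.
So F validates K, T; S4 would additionally require R to be transitive. The strongest is T.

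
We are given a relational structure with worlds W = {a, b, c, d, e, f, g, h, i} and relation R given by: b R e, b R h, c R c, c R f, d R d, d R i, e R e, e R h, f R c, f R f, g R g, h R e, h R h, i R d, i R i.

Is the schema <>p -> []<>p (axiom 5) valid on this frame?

Yes

By correspondence theory, 5 is valid on a frame iff R is Euclidean.
Euclidean: yes — any two successors of a common world are R-related.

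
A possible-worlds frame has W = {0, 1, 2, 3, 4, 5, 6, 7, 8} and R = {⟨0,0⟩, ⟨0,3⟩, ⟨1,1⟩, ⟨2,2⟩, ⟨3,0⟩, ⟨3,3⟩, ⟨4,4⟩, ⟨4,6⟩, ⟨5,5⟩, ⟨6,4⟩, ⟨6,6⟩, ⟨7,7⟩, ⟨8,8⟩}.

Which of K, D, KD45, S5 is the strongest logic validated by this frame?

S5

Serial (axiom D): yes — every world has a successor (e.g. 0 R 0).
Euclidean (axiom 5): yes — any two successors of a common world are R-related.
Transitive (axiom 4): yes — every two-step R-path is closed by a direct edge.
Reflexive (axiom T): yes — every world is R-related to itself.
So F validates K, D, KD45, S5. The strongest is S5.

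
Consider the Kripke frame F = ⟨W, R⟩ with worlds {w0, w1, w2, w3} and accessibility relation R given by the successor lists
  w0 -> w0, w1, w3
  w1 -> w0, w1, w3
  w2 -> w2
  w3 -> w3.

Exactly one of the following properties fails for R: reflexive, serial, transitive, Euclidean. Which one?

Euclidean

Reflexive: yes — every world is R-related to itself.
Serial: yes — every world has a successor (e.g. w0 R w0).
Transitive: yes — every two-step R-path is closed by a direct edge.
Euclidean: no — w0 R w3 and w0 R w1, but not w3 R w1.
Only Euclidean fails.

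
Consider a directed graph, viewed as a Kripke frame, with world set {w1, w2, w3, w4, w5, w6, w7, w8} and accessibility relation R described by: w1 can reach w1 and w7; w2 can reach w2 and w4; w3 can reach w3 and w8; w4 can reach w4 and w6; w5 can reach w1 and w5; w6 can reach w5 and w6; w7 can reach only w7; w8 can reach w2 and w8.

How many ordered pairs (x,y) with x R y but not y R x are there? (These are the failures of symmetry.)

Enumerating: (w1,w7), (w2,w4), (w3,w8), (w4,w6), (w5,w1), (w6,w5), (w8,w2).

7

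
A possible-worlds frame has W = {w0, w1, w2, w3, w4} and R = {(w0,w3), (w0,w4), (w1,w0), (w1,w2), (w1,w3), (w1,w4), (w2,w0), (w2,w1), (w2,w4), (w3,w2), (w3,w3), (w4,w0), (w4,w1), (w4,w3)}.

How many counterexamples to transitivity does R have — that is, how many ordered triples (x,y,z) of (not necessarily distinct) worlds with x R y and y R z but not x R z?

Enumerating: (w0,w3,w2), (w0,w4,w0), (w0,w4,w1), (w1,w2,w1), (w1,w4,w1), (w2,w0,w3), (w2,w1,w2), (w2,w1,w3), (w2,w4,w3), (w3,w2,w0), (w3,w2,w1), (w3,w2,w4), (w4,w0,w4), (w4,w1,w2), (w4,w1,w4), (w4,w3,w2).

16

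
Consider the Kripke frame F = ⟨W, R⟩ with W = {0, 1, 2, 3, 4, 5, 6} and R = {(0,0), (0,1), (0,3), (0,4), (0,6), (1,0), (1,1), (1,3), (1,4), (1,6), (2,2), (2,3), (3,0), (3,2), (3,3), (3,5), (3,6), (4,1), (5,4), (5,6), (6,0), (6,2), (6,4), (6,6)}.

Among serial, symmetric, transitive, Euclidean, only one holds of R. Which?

Serial: yes — every world has a successor (e.g. 0 R 0).
Symmetric: no — 0 R 4 but not 4 R 0.
Transitive: no — 0 R 3 and 3 R 2, but not 0 R 2.
Euclidean: no — 0 R 3 and 0 R 1, but not 3 R 1.
Only serial holds.

serial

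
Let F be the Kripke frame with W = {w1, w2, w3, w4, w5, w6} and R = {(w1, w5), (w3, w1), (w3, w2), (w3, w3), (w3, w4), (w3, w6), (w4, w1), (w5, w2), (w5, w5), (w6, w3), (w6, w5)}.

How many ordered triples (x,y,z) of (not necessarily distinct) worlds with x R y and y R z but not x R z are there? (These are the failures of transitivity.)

Enumerating: (w1,w5,w2), (w3,w1,w5), (w3,w6,w5), (w4,w1,w5), (w6,w3,w1), (w6,w3,w2), (w6,w3,w4), (w6,w3,w6), (w6,w5,w2).

9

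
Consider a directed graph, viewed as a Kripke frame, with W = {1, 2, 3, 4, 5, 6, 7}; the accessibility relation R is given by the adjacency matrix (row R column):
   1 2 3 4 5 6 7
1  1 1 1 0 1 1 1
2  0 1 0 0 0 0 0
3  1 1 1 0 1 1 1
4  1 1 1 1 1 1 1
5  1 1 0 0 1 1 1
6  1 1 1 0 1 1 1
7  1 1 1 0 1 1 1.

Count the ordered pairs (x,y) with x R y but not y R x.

Enumerating: (1,2), (3,2), (3,5), (4,1), (4,2), (4,3), (4,5), (4,6), (4,7), (5,2), (6,2), (7,2).

12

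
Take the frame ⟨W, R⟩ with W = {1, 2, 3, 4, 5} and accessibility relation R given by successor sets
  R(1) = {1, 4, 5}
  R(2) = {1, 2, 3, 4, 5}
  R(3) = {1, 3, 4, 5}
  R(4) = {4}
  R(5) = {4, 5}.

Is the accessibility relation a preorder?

Reflexive: yes — every world is R-related to itself.
Transitive: yes — every two-step R-path is closed by a direct edge.
So R is a preorder.

Yes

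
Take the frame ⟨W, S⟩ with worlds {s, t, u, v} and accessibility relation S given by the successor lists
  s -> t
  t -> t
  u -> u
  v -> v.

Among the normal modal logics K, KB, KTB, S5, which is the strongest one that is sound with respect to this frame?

K

Symmetric (axiom B): no — s S t but not t S s.
Reflexive (axiom T): no — s is not related to itself.
Euclidean (axiom 5): yes — any two successors of a common world are S-related.
So F validates K; KB would additionally require S to be symmetric. The strongest is K.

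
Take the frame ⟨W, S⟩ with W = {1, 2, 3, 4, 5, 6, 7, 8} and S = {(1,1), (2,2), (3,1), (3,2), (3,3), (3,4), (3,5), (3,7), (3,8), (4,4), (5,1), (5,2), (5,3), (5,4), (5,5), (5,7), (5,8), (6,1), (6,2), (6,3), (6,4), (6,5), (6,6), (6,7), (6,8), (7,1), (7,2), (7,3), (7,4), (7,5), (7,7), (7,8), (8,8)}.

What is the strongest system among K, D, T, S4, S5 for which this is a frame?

Serial (axiom D): yes — every world has a successor (e.g. 1 S 1).
Reflexive (axiom T): yes — every world is S-related to itself.
Transitive (axiom 4): yes — every two-step S-path is closed by a direct edge.
Euclidean (axiom 5): no — 3 S 1 and 3 S 2, but not 1 S 2.
So F validates K, D, T, S4; S5 would additionally require S to be Euclidean. The strongest is S4.

S4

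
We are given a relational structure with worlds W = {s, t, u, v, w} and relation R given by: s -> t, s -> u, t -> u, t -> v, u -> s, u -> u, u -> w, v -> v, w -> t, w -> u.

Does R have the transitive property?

No

Transitive: no — s R t and t R v, but not s R v.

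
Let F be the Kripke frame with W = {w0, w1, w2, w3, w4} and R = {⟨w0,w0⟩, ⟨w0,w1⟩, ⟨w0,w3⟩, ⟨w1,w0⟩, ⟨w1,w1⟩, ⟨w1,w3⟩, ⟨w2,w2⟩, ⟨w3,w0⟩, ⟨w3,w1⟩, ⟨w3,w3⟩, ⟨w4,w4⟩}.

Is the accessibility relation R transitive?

Transitive: yes — every two-step R-path is closed by a direct edge.

Yes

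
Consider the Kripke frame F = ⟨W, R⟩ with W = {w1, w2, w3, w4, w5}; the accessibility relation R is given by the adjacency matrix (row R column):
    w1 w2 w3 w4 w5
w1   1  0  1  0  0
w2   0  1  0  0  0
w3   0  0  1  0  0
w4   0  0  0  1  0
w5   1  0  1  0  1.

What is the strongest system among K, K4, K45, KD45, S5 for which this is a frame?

K4

Transitive (axiom 4): yes — every two-step R-path is closed by a direct edge.
Euclidean (axiom 5): no — w5 R w3 and w5 R w1, but not w3 R w1.
Serial (axiom D): yes — every world has a successor (e.g. w1 R w1).
Reflexive (axiom T): yes — every world is R-related to itself.
So F validates K, K4; K45 would additionally require R to be Euclidean. The strongest is K4.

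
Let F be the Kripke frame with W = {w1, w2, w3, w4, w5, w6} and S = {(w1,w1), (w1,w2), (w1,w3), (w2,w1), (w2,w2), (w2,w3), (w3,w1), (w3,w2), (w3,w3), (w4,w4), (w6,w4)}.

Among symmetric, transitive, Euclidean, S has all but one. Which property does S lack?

Symmetric: no — w6 S w4 but not w4 S w6.
Transitive: yes — every two-step S-path is closed by a direct edge.
Euclidean: yes — any two successors of a common world are S-related.
Only symmetric fails.

symmetric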